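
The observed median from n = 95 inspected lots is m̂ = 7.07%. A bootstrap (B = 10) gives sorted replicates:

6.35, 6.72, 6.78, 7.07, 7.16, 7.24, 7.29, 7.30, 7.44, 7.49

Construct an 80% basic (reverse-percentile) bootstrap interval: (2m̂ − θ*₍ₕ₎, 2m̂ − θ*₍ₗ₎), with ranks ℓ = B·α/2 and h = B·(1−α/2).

(6.70, 7.79)

Percentile endpoints at ranks 1 and 9: θ*₍1₎ = 6.35, θ*₍9₎ = 7.44.
Basic interval reflects these around m̂:
  lower = 2 × 7.07 − 7.44 = 6.70
  upper = 2 × 7.07 − 6.35 = 7.79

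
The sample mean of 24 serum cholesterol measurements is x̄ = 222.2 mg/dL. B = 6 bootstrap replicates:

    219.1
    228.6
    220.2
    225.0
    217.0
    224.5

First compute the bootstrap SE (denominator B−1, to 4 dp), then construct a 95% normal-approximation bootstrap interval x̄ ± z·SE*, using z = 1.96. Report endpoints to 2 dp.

Mean of replicates = 222.4000; sum of squared deviations = 94.5000; SE* = √(94.5000/5) = 4.3474
Margin = 1.96 × 4.3474 = 8.521
Interval: 222.2 ± 8.521

(213.68, 230.72)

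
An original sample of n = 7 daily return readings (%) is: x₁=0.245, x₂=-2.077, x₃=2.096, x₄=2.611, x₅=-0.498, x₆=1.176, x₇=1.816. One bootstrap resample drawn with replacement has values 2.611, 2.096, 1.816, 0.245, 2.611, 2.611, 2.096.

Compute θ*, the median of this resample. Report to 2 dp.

θ* = 2.10

Sorted: 0.245, 1.816, 2.096, 2.096, 2.611, 2.611, 2.611
Median = middle value = 2.10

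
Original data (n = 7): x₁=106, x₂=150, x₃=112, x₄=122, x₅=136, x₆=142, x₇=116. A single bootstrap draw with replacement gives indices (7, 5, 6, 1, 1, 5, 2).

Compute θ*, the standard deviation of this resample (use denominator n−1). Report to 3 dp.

θ* = 17.878

Resample values: 116, 136, 142, 106, 106, 136, 150.
Mean = 127.4286; sum of squared deviations = 1917.7143
s² = 1917.7143 / 6 = 319.6190
s = √319.6190 = 17.878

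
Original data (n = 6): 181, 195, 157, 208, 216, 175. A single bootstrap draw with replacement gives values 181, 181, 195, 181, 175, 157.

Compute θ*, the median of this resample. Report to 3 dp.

θ* = 181.000

Sorted: 157, 175, 181, 181, 181, 195
Median = average of the two middle values = 181.000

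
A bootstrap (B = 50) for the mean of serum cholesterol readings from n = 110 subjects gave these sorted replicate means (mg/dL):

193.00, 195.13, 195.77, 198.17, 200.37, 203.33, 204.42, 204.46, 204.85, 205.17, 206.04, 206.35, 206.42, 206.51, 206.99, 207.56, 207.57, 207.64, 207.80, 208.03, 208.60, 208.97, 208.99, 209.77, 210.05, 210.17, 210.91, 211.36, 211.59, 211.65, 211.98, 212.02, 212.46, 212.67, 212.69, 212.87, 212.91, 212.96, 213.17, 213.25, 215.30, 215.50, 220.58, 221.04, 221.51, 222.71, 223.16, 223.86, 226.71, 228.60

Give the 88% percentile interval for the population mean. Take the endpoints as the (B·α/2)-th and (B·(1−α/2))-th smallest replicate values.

α = 0.12; lower rank = 50 × 0.060 = 3; upper rank = 50 × 0.940 = 47.
The 3rd smallest replicate is 195.77; the 47th is 223.16.

(195.77, 223.16)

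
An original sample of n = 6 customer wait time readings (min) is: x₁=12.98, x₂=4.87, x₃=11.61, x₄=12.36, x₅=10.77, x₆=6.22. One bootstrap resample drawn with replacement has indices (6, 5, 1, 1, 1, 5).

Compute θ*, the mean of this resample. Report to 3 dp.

θ* = 11.117

Resample values: 6.22, 10.77, 12.98, 12.98, 12.98, 10.77.
Mean = (6.22 + 10.77 + 12.98 + 12.98 + 12.98 + 10.77) / 6 = 66.700 / 6 = 11.117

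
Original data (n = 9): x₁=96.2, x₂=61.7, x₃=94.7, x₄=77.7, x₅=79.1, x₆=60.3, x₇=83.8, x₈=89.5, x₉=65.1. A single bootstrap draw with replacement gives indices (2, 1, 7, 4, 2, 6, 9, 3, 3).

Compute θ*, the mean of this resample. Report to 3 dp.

θ* = 77.322

Resample values: 61.7, 96.2, 83.8, 77.7, 61.7, 60.3, 65.1, 94.7, 94.7.
Mean = (61.7 + 96.2 + 83.8 + 77.7 + 61.7 + 60.3 + 65.1 + 94.7 + 94.7) / 9 = 695.90 / 9 = 77.322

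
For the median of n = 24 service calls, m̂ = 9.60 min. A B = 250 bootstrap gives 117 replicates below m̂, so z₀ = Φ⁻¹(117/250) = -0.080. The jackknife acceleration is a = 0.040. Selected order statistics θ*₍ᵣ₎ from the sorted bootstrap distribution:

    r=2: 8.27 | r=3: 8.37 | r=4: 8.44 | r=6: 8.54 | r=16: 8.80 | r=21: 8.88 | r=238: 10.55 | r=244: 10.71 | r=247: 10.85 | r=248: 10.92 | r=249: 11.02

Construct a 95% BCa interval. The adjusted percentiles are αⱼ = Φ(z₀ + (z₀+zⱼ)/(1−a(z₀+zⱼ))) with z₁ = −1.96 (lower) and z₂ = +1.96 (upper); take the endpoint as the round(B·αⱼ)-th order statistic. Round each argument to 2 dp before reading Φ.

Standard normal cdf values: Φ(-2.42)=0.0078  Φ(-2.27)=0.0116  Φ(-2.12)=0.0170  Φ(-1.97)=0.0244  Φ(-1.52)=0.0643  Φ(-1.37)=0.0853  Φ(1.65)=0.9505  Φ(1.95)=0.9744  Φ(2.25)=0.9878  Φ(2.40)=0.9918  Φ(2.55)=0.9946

(8.54, 10.71)

Lower: z₀ + z₁ = -0.080 + (-1.960) = -2.040; 1 − a(z₀+z₁) = 1 − (0.040)(-2.040) = 1.0816; argument = -0.080 + (-2.040)/1.0816 = -1.9661 → -1.97.
α₁ = Φ(-1.97) = 0.0244; rank = round(250 × 0.0244) = 6; θ*₍6₎ = 8.54.
Upper: z₀ + z₂ = 1.880; 1 − a(z₀+z₂) = 0.9248; argument = 1.9529 → 1.95; α₂ = 0.9744; rank = 244; θ*₍244₎ = 10.71.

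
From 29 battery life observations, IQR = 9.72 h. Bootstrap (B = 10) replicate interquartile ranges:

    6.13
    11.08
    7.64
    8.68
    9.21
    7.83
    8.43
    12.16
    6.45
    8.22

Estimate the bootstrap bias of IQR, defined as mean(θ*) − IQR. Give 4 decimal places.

bias = −1.1370

mean(θ*) = (6.13 + 11.08 + 7.64 + 8.68 + 9.21 + 7.83 + 8.43 + 12.16 + 6.45 + 8.22) / 10 = 8.58300
bias = 8.58300 − 9.72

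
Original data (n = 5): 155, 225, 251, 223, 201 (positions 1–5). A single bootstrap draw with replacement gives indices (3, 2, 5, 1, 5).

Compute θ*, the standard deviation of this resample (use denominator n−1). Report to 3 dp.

θ* = 35.480

Resample values: 251, 225, 201, 155, 201.
Mean = 206.6000; sum of squared deviations = 5035.2000
s² = 5035.2000 / 4 = 1258.8000
s = √1258.8000 = 35.480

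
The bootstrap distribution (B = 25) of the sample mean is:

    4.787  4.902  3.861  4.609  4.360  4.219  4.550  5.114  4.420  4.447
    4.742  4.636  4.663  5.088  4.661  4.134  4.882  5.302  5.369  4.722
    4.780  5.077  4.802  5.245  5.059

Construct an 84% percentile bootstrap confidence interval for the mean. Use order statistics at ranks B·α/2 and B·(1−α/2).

Sorted replicates: 3.861, 4.134, 4.219, 4.360, 4.420, 4.447, 4.550, 4.609, 4.636, 4.661, 4.663, 4.722, 4.742, 4.780, 4.787, 4.802, 4.882, 4.902, 5.059, 5.077, 5.088, 5.114, 5.245, 5.302, 5.369
α = 0.16; lower rank = 25 × 0.080 = 2; upper rank = 25 × 0.920 = 23.
The 2nd smallest replicate is 4.134; the 23rd is 5.245.

(4.134, 5.245)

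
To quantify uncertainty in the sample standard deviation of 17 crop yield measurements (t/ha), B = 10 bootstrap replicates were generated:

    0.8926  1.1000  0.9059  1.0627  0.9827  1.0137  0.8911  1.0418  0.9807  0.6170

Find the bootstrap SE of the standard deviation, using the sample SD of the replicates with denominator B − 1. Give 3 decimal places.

Bootstrap SE is the standard deviation of the 10 replicate standard deviations.
Mean of replicates: (0.8926 + 1.1000 + 0.9059 + 1.0627 + 0.9827 + 1.0137 + 0.8911 + 1.0418 + 0.9807 + 0.6170) / 10 = 9.48820 / 10 = 0.94882
Sum of squared deviations: (−0.05622)² + (+0.15118)² + (−0.04292)² + (+0.11388)² + (+0.03388)² + (+0.06488)² + (−0.05772)² + (+0.09298)² + (+0.03188)² + (−0.33182)² = 0.16928
Variance = 0.16928 / 9 = 0.01881
SE* = √0.01881

SE* = 0.137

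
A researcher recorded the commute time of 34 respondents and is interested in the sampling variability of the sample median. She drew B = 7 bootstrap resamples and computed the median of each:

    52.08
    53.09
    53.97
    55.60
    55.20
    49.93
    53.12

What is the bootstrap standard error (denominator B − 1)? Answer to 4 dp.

Bootstrap SE is the standard deviation of the 7 replicate medians.
Mean of replicates: (52.08 + 53.09 + 53.97 + 55.60 + 55.20 + 49.93 + 53.12) / 7 = 372.99000 / 7 = 53.28429
Sum of squared deviations: (−1.20429)² + (−0.19429)² + (+0.68571)² + (+2.31571)² + (+1.91571)² + (−3.35429)² + (−0.16429)² = 22.26897
Variance = 22.26897 / 6 = 3.71150
SE* = √3.71150

SE* = 1.9265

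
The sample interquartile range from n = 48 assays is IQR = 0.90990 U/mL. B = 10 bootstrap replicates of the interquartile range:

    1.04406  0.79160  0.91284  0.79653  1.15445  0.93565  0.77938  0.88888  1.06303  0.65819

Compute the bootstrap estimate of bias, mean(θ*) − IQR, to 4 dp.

mean(θ*) = (1.04406 + 0.79160 + 0.91284 + 0.79653 + 1.15445 + 0.93565 + 0.77938 + 0.88888 + 1.06303 + 0.65819) / 10 = 0.90246
bias = 0.90246 − 0.90990

bias = −0.0074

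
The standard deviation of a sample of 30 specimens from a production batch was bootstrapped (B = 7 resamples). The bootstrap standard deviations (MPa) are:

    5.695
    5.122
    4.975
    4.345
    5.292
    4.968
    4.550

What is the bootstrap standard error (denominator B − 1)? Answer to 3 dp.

Bootstrap SE is the standard deviation of the 7 replicate standard deviations.
Mean of replicates: (5.695 + 5.122 + 4.975 + 4.345 + 5.292 + 4.968 + 4.550) / 7 = 34.9470 / 7 = 4.9924
Sum of squared deviations: (+0.7026)² + (+0.1296)² + (−0.0174)² + (−0.6474)² + (+0.2996)² + (−0.0244)² + (−0.4424)² = 1.2159
Variance = 1.2159 / 6 = 0.2027
SE* = √0.2027

SE* = 0.450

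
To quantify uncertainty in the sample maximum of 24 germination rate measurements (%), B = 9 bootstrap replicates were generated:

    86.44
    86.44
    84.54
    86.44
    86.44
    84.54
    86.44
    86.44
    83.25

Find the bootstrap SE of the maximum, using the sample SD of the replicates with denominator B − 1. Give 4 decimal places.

SE* = 1.2231

Bootstrap SE is the standard deviation of the 9 replicate maximums.
Mean of replicates: (86.44 + 86.44 + 84.54 + 86.44 + 86.44 + 84.54 + 86.44 + 86.44 + 83.25) / 9 = 770.97000 / 9 = 85.66333
Sum of squared deviations: (+0.77667)² + (+0.77667)² + (−1.12333)² + (+0.77667)² + (+0.77667)² + (−1.12333)² + (+0.77667)² + (+0.77667)² + (−2.41333)² = 11.96720
Variance = 11.96720 / 8 = 1.49590
SE* = √1.49590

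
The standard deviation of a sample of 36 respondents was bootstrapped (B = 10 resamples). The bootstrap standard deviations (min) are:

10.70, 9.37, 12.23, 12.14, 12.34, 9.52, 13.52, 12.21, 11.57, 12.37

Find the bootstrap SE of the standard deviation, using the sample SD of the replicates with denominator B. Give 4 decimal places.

SE* = 1.2648

Bootstrap SE is the standard deviation of the 10 replicate standard deviations.
Mean of replicates: (10.70 + 9.37 + 12.23 + 12.14 + 12.34 + 9.52 + 13.52 + 12.21 + 11.57 + 12.37) / 10 = 115.97000 / 10 = 11.59700
Sum of squared deviations: (−0.89700)² + (−2.22700)² + (+0.63300)² + (+0.54300)² + (+0.74300)² + (−2.07700)² + (+1.92300)² + (+0.61300)² + (−0.02700)² + (+0.77300)² = 15.99761
Variance = 15.99761 / 10 = 1.59976
SE* = √1.59976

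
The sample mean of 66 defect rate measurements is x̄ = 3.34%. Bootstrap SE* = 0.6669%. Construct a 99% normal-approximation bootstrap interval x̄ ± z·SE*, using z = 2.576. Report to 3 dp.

Margin = 2.576 × 0.6669 = 1.7179
Interval: 3.34 ± 1.7179

(1.622, 5.058)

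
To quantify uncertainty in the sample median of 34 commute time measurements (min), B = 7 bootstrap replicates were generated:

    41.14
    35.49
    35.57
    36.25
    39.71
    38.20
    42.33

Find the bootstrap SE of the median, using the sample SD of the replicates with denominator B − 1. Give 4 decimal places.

Bootstrap SE is the standard deviation of the 7 replicate medians.
Mean of replicates: (41.14 + 35.49 + 35.57 + 36.25 + 39.71 + 38.20 + 42.33) / 7 = 268.69000 / 7 = 38.38429
Sum of squared deviations: (+2.75571)² + (−2.89429)² + (−2.81429)² + (−2.13429)² + (+1.32571)² + (−0.18429)² + (+3.94571)² = 45.80637
Variance = 45.80637 / 6 = 7.63440
SE* = √7.63440

SE* = 2.7630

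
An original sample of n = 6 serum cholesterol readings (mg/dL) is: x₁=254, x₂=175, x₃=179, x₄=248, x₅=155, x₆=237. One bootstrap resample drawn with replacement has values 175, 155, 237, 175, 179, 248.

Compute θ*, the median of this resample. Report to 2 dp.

θ* = 177.00

Sorted: 155, 175, 175, 179, 237, 248
Median = average of the two middle values = 177.00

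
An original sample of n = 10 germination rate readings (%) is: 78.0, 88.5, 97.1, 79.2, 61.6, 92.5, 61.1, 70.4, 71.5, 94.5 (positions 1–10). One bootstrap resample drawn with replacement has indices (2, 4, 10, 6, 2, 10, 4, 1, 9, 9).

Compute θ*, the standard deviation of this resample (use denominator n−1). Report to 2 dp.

Resample values: 88.5, 79.2, 94.5, 92.5, 88.5, 94.5, 79.2, 78.0, 71.5, 71.5.
Mean = 83.7900; sum of squared deviations = 727.3890
s² = 727.3890 / 9 = 80.8210
s = √80.8210 = 8.99

θ* = 8.99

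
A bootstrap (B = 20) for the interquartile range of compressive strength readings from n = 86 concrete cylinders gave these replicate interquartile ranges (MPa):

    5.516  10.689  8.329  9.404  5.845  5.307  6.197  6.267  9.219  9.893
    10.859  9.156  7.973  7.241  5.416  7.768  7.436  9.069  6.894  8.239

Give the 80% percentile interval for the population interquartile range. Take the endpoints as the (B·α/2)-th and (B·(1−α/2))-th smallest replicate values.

Sorted replicates: 5.307, 5.416, 5.516, 5.845, 6.197, 6.267, 6.894, 7.241, 7.436, 7.768, 7.973, 8.239, 8.329, 9.069, 9.156, 9.219, 9.404, 9.893, 10.689, 10.859
α = 0.20; lower rank = 20 × 0.100 = 2; upper rank = 20 × 0.900 = 18.
The 2nd smallest replicate is 5.416; the 18th is 9.893.

(5.416, 9.893)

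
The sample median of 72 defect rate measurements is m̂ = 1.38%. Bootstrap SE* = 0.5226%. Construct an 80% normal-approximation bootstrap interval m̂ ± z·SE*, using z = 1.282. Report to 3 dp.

(0.710, 2.050)

Margin = 1.282 × 0.5226 = 0.6700
Interval: 1.38 ± 0.6700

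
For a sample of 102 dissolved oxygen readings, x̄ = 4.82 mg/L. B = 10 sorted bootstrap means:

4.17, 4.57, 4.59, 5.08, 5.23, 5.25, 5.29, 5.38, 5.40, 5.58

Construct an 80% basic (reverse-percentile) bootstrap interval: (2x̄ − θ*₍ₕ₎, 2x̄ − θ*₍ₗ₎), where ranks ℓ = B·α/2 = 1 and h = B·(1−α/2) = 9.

(4.24, 5.47)

Percentile endpoints at ranks 1 and 9: θ*₍1₎ = 4.17, θ*₍9₎ = 5.40.
Basic interval reflects these around x̄:
  lower = 2 × 4.82 − 5.40 = 4.24
  upper = 2 × 4.82 − 4.17 = 5.47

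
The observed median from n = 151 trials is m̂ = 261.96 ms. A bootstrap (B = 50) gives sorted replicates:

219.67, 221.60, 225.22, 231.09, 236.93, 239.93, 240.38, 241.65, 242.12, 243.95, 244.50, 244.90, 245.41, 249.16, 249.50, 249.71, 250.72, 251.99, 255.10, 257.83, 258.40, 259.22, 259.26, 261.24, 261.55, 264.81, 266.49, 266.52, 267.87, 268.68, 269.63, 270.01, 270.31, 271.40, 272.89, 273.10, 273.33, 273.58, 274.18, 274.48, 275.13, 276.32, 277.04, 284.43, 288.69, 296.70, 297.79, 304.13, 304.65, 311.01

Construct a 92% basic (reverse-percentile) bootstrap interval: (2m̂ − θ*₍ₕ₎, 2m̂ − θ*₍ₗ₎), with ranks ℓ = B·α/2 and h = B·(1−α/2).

(219.79, 302.32)

Percentile endpoints at ranks 2 and 48: θ*₍2₎ = 221.60, θ*₍48₎ = 304.13.
Basic interval reflects these around m̂:
  lower = 2 × 261.96 − 304.13 = 219.79
  upper = 2 × 261.96 − 221.60 = 302.32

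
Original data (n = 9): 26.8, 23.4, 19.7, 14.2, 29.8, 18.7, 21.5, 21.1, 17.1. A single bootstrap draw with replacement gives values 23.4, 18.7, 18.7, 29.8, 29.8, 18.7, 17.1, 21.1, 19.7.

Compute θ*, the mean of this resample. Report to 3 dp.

Mean = (23.4 + 18.7 + 18.7 + 29.8 + 29.8 + 18.7 + 17.1 + 21.1 + 19.7) / 9 = 197.00 / 9 = 21.889

θ* = 21.889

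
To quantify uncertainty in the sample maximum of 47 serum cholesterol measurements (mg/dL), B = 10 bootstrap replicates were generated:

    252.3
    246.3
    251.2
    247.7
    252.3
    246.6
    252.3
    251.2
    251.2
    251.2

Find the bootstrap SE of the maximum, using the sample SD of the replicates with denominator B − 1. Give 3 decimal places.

Bootstrap SE is the standard deviation of the 10 replicate maximums.
Mean of replicates: (252.3 + 246.3 + 251.2 + 247.7 + 252.3 + 246.6 + 252.3 + 251.2 + 251.2 + 251.2) / 10 = 2502.3000 / 10 = 250.2300
Sum of squared deviations: (+2.0700)² + (−3.9300)² + (+0.9700)² + (−2.5300)² + (+2.0700)² + (−3.6300)² + (+2.0700)² + (+0.9700)² + (+0.9700)² + (+0.9700)² = 51.6410
Variance = 51.6410 / 9 = 5.7379
SE* = √5.7379

SE* = 2.395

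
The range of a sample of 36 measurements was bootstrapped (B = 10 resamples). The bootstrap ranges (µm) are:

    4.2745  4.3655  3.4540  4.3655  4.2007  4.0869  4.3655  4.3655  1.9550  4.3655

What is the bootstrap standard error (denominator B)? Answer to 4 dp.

Bootstrap SE is the standard deviation of the 10 replicate ranges.
Mean of replicates: (4.2745 + 4.3655 + 3.4540 + 4.3655 + 4.2007 + 4.0869 + 4.3655 + 4.3655 + 1.9550 + 4.3655) / 10 = 39.79860 / 10 = 3.97986
Sum of squared deviations: (+0.29464)² + (+0.38564)² + (−0.52586)² + (+0.38564)² + (+0.22084)² + (+0.10704)² + (+0.38564)² + (+0.38564)² + (−2.02486)² + (+0.38564)² = 5.26722
Variance = 5.26722 / 10 = 0.52672
SE* = √0.52672

SE* = 0.7258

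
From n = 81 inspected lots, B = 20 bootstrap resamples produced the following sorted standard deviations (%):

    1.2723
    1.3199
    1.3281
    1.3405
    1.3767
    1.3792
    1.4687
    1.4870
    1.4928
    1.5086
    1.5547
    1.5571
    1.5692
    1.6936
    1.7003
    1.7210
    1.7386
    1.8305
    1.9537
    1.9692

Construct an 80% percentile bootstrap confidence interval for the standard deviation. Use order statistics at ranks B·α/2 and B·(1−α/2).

α = 0.20; lower rank = 20 × 0.100 = 2; upper rank = 20 × 0.900 = 18.
The 2nd smallest replicate is 1.3199; the 18th is 1.8305.

(1.3199, 1.8305)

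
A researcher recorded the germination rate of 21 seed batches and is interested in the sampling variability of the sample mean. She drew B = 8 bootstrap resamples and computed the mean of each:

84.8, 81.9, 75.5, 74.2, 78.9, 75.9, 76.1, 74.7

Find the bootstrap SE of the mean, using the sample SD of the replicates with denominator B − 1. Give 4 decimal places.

SE* = 3.8053

Bootstrap SE is the standard deviation of the 8 replicate means.
Mean of replicates: (84.8 + 81.9 + 75.5 + 74.2 + 78.9 + 75.9 + 76.1 + 74.7) / 8 = 622.00000 / 8 = 77.75000
Sum of squared deviations: (+7.05000)² + (+4.15000)² + (−2.25000)² + (−3.55000)² + (+1.15000)² + (−1.85000)² + (−1.65000)² + (−3.05000)² = 101.36000
Variance = 101.36000 / 7 = 14.48000
SE* = √14.48000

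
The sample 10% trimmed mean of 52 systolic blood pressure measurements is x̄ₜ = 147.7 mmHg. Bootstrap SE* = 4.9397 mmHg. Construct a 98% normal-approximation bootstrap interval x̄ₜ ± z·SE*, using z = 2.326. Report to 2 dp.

Margin = 2.326 × 4.9397 = 11.490
Interval: 147.7 ± 11.490

(136.21, 159.19)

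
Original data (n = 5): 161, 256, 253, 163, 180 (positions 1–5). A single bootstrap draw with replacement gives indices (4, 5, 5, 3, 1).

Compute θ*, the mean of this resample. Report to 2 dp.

θ* = 187.40

Resample values: 163, 180, 180, 253, 161.
Mean = (163 + 180 + 180 + 253 + 161) / 5 = 937.0 / 5 = 187.40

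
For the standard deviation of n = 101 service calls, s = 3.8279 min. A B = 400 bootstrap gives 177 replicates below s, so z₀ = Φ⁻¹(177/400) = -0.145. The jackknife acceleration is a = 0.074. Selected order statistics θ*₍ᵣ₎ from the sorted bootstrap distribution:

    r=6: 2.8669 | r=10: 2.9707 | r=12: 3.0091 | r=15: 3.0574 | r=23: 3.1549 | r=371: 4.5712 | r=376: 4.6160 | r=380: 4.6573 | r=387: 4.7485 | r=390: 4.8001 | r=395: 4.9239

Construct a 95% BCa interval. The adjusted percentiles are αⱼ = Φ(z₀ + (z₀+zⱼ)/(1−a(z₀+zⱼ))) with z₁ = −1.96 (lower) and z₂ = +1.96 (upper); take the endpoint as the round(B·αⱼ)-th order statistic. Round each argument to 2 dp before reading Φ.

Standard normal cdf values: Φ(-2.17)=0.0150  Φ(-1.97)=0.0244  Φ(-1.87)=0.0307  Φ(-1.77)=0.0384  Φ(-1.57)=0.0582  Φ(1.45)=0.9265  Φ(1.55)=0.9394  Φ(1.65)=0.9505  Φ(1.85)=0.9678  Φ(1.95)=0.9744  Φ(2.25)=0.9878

(2.9707, 4.8001)

Lower: z₀ + z₁ = -0.145 + (-1.960) = -2.105; 1 − a(z₀+z₁) = 1 − (0.074)(-2.105) = 1.1558; argument = -0.145 + (-2.105)/1.1558 = -1.9663 → -1.97.
α₁ = Φ(-1.97) = 0.0244; rank = round(400 × 0.0244) = 10; θ*₍10₎ = 2.9707.
Upper: z₀ + z₂ = 1.815; 1 − a(z₀+z₂) = 0.8657; argument = 1.9516 → 1.95; α₂ = 0.9744; rank = 390; θ*₍390₎ = 4.8001.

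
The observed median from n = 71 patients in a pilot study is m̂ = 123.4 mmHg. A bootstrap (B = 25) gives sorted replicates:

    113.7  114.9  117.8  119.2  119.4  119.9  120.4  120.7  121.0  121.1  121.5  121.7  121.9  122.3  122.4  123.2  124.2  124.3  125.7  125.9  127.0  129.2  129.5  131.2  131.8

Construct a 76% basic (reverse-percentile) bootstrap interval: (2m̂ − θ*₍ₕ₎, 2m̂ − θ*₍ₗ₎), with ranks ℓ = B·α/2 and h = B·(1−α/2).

Percentile endpoints at ranks 3 and 22: θ*₍3₎ = 117.8, θ*₍22₎ = 129.2.
Basic interval reflects these around m̂:
  lower = 2 × 123.4 − 129.2 = 117.6
  upper = 2 × 123.4 − 117.8 = 129.0

(117.6, 129.0)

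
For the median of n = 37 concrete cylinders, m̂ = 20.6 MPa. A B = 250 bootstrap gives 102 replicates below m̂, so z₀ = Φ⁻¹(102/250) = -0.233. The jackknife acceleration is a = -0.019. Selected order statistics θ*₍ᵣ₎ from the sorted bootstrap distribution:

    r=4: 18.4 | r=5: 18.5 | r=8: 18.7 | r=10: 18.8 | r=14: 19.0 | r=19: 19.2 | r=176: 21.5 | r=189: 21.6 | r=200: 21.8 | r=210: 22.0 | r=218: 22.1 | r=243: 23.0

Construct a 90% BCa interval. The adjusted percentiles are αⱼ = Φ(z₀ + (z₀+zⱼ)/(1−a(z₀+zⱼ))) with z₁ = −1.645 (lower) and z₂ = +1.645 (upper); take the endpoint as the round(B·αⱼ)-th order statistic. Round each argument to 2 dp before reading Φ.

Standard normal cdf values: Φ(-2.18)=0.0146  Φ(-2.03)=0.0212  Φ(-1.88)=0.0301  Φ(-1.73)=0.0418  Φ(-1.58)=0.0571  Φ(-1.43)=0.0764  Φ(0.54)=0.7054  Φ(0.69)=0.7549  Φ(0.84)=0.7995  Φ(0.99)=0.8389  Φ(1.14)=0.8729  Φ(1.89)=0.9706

Lower: z₀ + z₁ = -0.233 + (-1.645) = -1.878; 1 − a(z₀+z₁) = 1 − (-0.019)(-1.878) = 0.9643; argument = -0.233 + (-1.878)/0.9643 = -2.1805 → -2.18.
α₁ = Φ(-2.18) = 0.0146; rank = round(250 × 0.0146) = 4; θ*₍4₎ = 18.4.
Upper: z₀ + z₂ = 1.412; 1 − a(z₀+z₂) = 1.0268; argument = 1.1421 → 1.14; α₂ = 0.8729; rank = 218; θ*₍218₎ = 22.1.

(18.4, 22.1)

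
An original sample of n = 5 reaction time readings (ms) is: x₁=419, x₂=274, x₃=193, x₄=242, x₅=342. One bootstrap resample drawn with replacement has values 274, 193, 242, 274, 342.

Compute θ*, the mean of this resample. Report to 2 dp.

Mean = (274 + 193 + 242 + 274 + 342) / 5 = 1325.0 / 5 = 265.00

θ* = 265.00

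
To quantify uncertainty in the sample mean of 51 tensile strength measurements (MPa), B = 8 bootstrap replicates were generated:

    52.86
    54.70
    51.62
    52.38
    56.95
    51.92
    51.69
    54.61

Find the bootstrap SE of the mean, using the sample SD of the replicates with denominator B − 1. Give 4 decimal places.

SE* = 1.9028

Bootstrap SE is the standard deviation of the 8 replicate means.
Mean of replicates: (52.86 + 54.70 + 51.62 + 52.38 + 56.95 + 51.92 + 51.69 + 54.61) / 8 = 426.73000 / 8 = 53.34125
Sum of squared deviations: (−0.48125)² + (+1.35875)² + (−1.72125)² + (−0.96125)² + (+3.60875)² + (−1.42125)² + (−1.65125)² + (+1.26875)² = 25.34389
Variance = 25.34389 / 7 = 3.62056
SE* = √3.62056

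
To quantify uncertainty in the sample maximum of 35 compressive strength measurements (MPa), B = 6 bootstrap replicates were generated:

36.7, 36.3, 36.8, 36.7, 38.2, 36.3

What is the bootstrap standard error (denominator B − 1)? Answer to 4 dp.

SE* = 0.7033

Bootstrap SE is the standard deviation of the 6 replicate maximums.
Mean of replicates: (36.7 + 36.3 + 36.8 + 36.7 + 38.2 + 36.3) / 6 = 221.00000 / 6 = 36.83333
Sum of squared deviations: (−0.13333)² + (−0.53333)² + (−0.03333)² + (−0.13333)² + (+1.36667)² + (−0.53333)² = 2.47333
Variance = 2.47333 / 5 = 0.49467
SE* = √0.49467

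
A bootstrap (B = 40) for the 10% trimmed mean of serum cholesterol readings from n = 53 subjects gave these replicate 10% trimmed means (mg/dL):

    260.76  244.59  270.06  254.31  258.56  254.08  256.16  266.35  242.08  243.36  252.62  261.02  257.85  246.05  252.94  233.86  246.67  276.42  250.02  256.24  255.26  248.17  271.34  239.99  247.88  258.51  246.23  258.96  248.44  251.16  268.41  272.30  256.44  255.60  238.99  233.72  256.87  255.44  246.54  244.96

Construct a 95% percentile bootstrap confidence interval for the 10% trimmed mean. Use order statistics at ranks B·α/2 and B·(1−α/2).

(233.72, 272.30)

Sorted replicates: 233.72, 233.86, 238.99, 239.99, 242.08, 243.36, 244.59, 244.96, 246.05, 246.23, 246.54, 246.67, 247.88, 248.17, 248.44, 250.02, 251.16, 252.62, 252.94, 254.08, 254.31, 255.26, 255.44, 255.60, 256.16, 256.24, 256.44, 256.87, 257.85, 258.51, 258.56, 258.96, 260.76, 261.02, 266.35, 268.41, 270.06, 271.34, 272.30, 276.42
α = 0.05; lower rank = 40 × 0.025 = 1; upper rank = 40 × 0.975 = 39.
The 1st smallest replicate is 233.72; the 39th is 272.30.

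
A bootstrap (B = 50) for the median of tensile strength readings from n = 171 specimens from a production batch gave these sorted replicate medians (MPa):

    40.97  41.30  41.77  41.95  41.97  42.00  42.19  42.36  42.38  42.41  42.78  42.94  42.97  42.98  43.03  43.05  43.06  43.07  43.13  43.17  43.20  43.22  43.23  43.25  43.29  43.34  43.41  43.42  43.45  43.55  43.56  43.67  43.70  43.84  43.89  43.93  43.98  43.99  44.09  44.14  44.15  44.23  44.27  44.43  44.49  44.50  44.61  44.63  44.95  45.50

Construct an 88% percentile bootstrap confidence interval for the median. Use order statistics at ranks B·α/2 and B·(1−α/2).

α = 0.12; lower rank = 50 × 0.060 = 3; upper rank = 50 × 0.940 = 47.
The 3rd smallest replicate is 41.77; the 47th is 44.61.

(41.77, 44.61)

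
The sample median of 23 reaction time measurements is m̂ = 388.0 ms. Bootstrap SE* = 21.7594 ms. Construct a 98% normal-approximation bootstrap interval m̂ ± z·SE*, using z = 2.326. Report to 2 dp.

(337.39, 438.61)

Margin = 2.326 × 21.7594 = 50.612
Interval: 388.0 ± 50.612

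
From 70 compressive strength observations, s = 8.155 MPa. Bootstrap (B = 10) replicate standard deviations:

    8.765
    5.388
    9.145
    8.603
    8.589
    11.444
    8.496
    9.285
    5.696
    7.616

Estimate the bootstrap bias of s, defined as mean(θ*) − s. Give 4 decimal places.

mean(θ*) = (8.765 + 5.388 + 9.145 + 8.603 + 8.589 + 11.444 + 8.496 + 9.285 + 5.696 + 7.616) / 10 = 8.30270
bias = 8.30270 − 8.155

bias = +0.1477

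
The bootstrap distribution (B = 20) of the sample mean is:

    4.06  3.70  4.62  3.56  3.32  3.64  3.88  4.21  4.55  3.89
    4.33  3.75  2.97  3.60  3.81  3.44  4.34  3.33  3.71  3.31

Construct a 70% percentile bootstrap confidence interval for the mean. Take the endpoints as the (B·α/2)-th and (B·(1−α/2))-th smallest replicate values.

Sorted replicates: 2.97, 3.31, 3.32, 3.33, 3.44, 3.56, 3.60, 3.64, 3.70, 3.71, 3.75, 3.81, 3.88, 3.89, 4.06, 4.21, 4.33, 4.34, 4.55, 4.62
α = 0.30; lower rank = 20 × 0.150 = 3; upper rank = 20 × 0.850 = 17.
The 3rd smallest replicate is 3.32; the 17th is 4.33.

(3.32, 4.33)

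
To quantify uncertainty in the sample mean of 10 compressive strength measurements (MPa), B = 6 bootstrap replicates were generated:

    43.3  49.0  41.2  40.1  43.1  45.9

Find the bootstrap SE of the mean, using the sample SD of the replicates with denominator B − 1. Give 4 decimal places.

SE* = 3.2445

Bootstrap SE is the standard deviation of the 6 replicate means.
Mean of replicates: (43.3 + 49.0 + 41.2 + 40.1 + 43.1 + 45.9) / 6 = 262.60000 / 6 = 43.76667
Sum of squared deviations: (−0.46667)² + (+5.23333)² + (−2.56667)² + (−3.66667)² + (−0.66667)² + (+2.13333)² = 52.63333
Variance = 52.63333 / 5 = 10.52667
SE* = √10.52667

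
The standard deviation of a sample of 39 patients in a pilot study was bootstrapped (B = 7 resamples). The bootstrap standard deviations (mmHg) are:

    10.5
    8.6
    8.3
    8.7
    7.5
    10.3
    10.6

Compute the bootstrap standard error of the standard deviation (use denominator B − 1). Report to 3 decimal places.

Bootstrap SE is the standard deviation of the 7 replicate standard deviations.
Mean of replicates: (10.5 + 8.6 + 8.3 + 8.7 + 7.5 + 10.3 + 10.6) / 7 = 64.5000 / 7 = 9.2143
Sum of squared deviations: (+1.2857)² + (−0.6143)² + (−0.9143)² + (−0.5143)² + (−1.7143)² + (+1.0857)² + (+1.3857)² = 9.1686
Variance = 9.1686 / 6 = 1.5281
SE* = √1.5281

SE* = 1.236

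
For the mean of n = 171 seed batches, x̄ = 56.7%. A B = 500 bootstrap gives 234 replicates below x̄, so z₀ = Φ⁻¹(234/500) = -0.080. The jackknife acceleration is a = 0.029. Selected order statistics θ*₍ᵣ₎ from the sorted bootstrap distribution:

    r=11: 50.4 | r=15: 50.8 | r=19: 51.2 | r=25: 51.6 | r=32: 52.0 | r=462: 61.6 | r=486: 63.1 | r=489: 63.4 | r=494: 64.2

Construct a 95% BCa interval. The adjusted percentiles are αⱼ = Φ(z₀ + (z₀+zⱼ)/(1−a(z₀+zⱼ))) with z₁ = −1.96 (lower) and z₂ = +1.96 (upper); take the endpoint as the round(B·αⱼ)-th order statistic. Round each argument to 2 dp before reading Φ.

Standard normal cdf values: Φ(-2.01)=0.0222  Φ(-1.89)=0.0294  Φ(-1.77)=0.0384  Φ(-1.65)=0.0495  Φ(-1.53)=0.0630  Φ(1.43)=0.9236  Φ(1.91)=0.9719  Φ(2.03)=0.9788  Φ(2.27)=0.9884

(50.4, 63.1)

Lower: z₀ + z₁ = -0.080 + (-1.960) = -2.040; 1 − a(z₀+z₁) = 1 − (0.029)(-2.040) = 1.0592; argument = -0.080 + (-2.040)/1.0592 = -2.0061 → -2.01.
α₁ = Φ(-2.01) = 0.0222; rank = round(500 × 0.0222) = 11; θ*₍11₎ = 50.4.
Upper: z₀ + z₂ = 1.880; 1 − a(z₀+z₂) = 0.9455; argument = 1.9084 → 1.91; α₂ = 0.9719; rank = 486; θ*₍486₎ = 63.1.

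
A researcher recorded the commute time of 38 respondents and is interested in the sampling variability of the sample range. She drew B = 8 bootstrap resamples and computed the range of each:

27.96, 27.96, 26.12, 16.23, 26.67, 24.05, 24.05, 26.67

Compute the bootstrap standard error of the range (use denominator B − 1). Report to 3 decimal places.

Bootstrap SE is the standard deviation of the 8 replicate ranges.
Mean of replicates: (27.96 + 27.96 + 26.12 + 16.23 + 26.67 + 24.05 + 24.05 + 26.67) / 8 = 199.7100 / 8 = 24.9638
Sum of squared deviations: (+2.9962)² + (+2.9962)² + (+1.1562)² + (−8.7338)² + (+1.7063)² + (−0.9138)² + (−0.9138)² + (+1.7063)² = 103.0628
Variance = 103.0628 / 7 = 14.7233
SE* = √14.7233

SE* = 3.837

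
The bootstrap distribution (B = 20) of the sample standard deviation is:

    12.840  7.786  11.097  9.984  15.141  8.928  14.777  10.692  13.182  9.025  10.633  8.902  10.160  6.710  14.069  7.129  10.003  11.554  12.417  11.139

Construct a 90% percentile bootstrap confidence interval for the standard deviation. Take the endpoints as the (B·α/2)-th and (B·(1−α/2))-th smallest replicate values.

(6.710, 14.777)

Sorted replicates: 6.710, 7.129, 7.786, 8.902, 8.928, 9.025, 9.984, 10.003, 10.160, 10.633, 10.692, 11.097, 11.139, 11.554, 12.417, 12.840, 13.182, 14.069, 14.777, 15.141
α = 0.10; lower rank = 20 × 0.050 = 1; upper rank = 20 × 0.950 = 19.
The 1st smallest replicate is 6.710; the 19th is 14.777.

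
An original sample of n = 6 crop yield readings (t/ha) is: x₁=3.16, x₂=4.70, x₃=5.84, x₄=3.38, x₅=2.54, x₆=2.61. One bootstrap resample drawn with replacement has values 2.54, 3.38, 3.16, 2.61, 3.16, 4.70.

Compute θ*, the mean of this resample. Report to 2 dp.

θ* = 3.26

Mean = (2.54 + 3.38 + 3.16 + 2.61 + 3.16 + 4.70) / 6 = 19.550 / 6 = 3.26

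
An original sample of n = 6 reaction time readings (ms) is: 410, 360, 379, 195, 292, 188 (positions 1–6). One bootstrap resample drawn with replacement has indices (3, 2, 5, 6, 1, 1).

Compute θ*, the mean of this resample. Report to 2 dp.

θ* = 339.83

Resample values: 379, 360, 292, 188, 410, 410.
Mean = (379 + 360 + 292 + 188 + 410 + 410) / 6 = 2039.0 / 6 = 339.83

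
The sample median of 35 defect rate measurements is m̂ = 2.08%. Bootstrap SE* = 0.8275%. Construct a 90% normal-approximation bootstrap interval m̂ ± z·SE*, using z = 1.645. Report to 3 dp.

Margin = 1.645 × 0.8275 = 1.3612
Interval: 2.08 ± 1.3612

(0.719, 3.441)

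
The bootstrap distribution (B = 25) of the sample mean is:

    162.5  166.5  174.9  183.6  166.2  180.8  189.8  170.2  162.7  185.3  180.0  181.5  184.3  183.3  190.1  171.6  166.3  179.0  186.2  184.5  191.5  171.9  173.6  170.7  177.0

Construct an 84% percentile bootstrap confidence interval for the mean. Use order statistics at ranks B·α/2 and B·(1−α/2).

Sorted replicates: 162.5, 162.7, 166.2, 166.3, 166.5, 170.2, 170.7, 171.6, 171.9, 173.6, 174.9, 177.0, 179.0, 180.0, 180.8, 181.5, 183.3, 183.6, 184.3, 184.5, 185.3, 186.2, 189.8, 190.1, 191.5
α = 0.16; lower rank = 25 × 0.080 = 2; upper rank = 25 × 0.920 = 23.
The 2nd smallest replicate is 162.7; the 23rd is 189.8.

(162.7, 189.8)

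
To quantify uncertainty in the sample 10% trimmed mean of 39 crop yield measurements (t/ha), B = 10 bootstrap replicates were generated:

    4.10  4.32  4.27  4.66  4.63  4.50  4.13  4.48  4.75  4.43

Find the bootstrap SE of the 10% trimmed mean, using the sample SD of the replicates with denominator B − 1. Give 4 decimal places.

SE* = 0.2209

Bootstrap SE is the standard deviation of the 10 replicate 10% trimmed means.
Mean of replicates: (4.10 + 4.32 + 4.27 + 4.66 + 4.63 + 4.50 + 4.13 + 4.48 + 4.75 + 4.43) / 10 = 44.27000 / 10 = 4.42700
Sum of squared deviations: (−0.32700)² + (−0.10700)² + (−0.15700)² + (+0.23300)² + (+0.20300)² + (+0.07300)² + (−0.29700)² + (+0.05300)² + (+0.32300)² + (+0.00300)² = 0.43921
Variance = 0.43921 / 9 = 0.04880
SE* = √0.04880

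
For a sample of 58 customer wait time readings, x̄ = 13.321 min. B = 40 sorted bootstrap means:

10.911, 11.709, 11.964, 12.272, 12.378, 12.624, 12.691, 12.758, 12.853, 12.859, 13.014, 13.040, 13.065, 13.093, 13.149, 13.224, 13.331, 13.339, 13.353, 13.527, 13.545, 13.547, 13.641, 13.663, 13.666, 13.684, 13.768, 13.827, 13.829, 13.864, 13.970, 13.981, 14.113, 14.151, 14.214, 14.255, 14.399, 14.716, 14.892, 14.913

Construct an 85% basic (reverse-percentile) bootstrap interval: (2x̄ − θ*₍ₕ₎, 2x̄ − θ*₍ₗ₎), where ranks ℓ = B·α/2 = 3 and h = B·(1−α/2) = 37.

(12.243, 14.678)

Percentile endpoints at ranks 3 and 37: θ*₍3₎ = 11.964, θ*₍37₎ = 14.399.
Basic interval reflects these around x̄:
  lower = 2 × 13.321 − 14.399 = 12.243
  upper = 2 × 13.321 − 11.964 = 14.678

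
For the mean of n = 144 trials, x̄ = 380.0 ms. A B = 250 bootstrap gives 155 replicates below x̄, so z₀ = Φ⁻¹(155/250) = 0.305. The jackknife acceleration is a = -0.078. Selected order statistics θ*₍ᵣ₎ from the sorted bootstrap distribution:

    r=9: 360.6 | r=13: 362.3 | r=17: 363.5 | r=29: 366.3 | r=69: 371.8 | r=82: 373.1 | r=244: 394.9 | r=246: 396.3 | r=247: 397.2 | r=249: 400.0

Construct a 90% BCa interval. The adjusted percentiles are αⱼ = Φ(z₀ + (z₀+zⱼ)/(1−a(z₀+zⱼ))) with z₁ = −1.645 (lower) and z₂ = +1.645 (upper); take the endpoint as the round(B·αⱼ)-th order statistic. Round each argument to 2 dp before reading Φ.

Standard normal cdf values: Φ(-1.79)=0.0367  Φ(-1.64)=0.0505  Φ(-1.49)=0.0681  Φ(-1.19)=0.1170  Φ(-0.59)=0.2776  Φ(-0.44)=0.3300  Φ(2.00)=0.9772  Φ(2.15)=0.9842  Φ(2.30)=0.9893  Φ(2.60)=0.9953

Lower: z₀ + z₁ = 0.305 + (-1.645) = -1.340; 1 − a(z₀+z₁) = 1 − (-0.078)(-1.340) = 0.8955; argument = 0.305 + (-1.340)/0.8955 = -1.1914 → -1.19.
α₁ = Φ(-1.19) = 0.1170; rank = round(250 × 0.1170) = 29; θ*₍29₎ = 366.3.
Upper: z₀ + z₂ = 1.950; 1 − a(z₀+z₂) = 1.1521; argument = 1.9976 → 2.00; α₂ = 0.9772; rank = 244; θ*₍244₎ = 394.9.

(366.3, 394.9)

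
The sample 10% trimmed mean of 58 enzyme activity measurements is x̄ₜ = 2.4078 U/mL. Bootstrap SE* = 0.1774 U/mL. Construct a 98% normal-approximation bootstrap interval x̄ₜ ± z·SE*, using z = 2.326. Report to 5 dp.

Margin = 2.326 × 0.1774 = 0.412632
Interval: 2.4078 ± 0.412632

(1.99517, 2.82043)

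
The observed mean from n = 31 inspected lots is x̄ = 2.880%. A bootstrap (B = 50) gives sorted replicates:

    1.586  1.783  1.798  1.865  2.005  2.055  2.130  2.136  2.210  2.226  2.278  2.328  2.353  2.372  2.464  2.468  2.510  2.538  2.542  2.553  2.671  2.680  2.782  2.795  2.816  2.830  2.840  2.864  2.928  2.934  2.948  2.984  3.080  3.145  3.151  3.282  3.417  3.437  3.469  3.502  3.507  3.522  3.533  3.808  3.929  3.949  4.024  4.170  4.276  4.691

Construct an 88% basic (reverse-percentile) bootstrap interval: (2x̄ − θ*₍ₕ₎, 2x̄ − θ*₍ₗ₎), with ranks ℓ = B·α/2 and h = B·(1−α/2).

Percentile endpoints at ranks 3 and 47: θ*₍3₎ = 1.798, θ*₍47₎ = 4.024.
Basic interval reflects these around x̄:
  lower = 2 × 2.880 − 4.024 = 1.736
  upper = 2 × 2.880 − 1.798 = 3.962

(1.736, 3.962)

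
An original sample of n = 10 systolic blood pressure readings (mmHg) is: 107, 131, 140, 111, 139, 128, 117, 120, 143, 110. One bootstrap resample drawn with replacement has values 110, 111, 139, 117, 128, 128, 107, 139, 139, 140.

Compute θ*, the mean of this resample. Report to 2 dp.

θ* = 125.80

Mean = (110 + 111 + 139 + 117 + 128 + 128 + 107 + 139 + 139 + 140) / 10 = 1258.0 / 10 = 125.80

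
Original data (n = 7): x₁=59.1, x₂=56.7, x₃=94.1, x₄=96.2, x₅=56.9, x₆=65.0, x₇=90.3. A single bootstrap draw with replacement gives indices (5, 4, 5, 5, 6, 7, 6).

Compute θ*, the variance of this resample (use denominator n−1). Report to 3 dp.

Resample values: 56.9, 96.2, 56.9, 56.9, 65.0, 90.3, 65.0.
Mean = 69.6000; sum of squared deviations = 1662.2400
s² = 1662.2400 / 6 = 277.0400

θ* = 277.040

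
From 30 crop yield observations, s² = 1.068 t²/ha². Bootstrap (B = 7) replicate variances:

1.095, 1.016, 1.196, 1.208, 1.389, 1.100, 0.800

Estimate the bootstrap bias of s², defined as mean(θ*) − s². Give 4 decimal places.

bias = +0.0469

mean(θ*) = (1.095 + 1.016 + 1.196 + 1.208 + 1.389 + 1.100 + 0.800) / 7 = 1.11486
bias = 1.11486 − 1.068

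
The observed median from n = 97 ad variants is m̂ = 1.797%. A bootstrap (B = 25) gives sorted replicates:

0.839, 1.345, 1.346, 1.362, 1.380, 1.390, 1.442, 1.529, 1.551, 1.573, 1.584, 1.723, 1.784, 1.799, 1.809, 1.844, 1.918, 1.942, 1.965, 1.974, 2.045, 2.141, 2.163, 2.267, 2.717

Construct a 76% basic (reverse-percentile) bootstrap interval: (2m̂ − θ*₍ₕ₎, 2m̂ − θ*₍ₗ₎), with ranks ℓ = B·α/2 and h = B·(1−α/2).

(1.453, 2.248)

Percentile endpoints at ranks 3 and 22: θ*₍3₎ = 1.346, θ*₍22₎ = 2.141.
Basic interval reflects these around m̂:
  lower = 2 × 1.797 − 2.141 = 1.453
  upper = 2 × 1.797 − 1.346 = 2.248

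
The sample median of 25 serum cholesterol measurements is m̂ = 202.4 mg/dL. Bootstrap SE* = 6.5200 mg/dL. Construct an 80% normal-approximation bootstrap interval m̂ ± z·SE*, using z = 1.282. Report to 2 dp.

(194.04, 210.76)

Margin = 1.282 × 6.5200 = 8.359
Interval: 202.4 ± 8.359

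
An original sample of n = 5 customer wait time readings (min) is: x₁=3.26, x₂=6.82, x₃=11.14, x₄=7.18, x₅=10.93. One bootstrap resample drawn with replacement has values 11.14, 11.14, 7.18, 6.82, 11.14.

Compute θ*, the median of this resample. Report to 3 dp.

Sorted: 6.82, 7.18, 11.14, 11.14, 11.14
Median = middle value = 11.140

θ* = 11.140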